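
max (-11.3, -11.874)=-11.3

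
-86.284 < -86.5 False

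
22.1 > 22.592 False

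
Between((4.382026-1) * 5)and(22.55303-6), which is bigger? ((4.382026-1) * 5)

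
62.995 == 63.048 False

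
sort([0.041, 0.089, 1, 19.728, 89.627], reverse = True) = [89.627, 19.728, 1, 0.089, 0.041]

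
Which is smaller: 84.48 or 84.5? 84.48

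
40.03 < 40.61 True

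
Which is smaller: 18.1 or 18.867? 18.1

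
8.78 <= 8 False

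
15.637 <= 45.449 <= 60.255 True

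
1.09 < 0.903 False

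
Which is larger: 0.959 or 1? 1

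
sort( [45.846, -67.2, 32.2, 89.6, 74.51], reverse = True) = [89.6, 74.51, 45.846, 32.2, -67.2]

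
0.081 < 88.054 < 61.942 False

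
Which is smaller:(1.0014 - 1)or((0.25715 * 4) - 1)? (1.0014 - 1)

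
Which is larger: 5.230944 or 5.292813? 5.292813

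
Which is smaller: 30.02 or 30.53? 30.02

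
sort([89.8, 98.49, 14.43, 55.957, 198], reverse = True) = [198, 98.49, 89.8, 55.957, 14.43]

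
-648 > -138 False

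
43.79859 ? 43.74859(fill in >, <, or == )>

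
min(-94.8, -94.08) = -94.8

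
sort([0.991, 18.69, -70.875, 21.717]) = [-70.875, 0.991, 18.69, 21.717]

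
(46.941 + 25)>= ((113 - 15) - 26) False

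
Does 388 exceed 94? Yes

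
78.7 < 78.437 False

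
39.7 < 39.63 False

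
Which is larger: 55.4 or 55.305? 55.4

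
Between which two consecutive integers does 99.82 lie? 99 and 100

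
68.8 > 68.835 False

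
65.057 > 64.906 True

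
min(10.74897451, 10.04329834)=10.04329834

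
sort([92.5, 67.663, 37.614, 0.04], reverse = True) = [92.5, 67.663, 37.614, 0.04]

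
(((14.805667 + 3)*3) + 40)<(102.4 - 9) False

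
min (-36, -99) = -99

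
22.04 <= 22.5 True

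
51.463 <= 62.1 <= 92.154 True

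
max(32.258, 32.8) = 32.8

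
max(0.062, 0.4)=0.4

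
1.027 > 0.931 True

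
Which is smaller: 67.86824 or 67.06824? 67.06824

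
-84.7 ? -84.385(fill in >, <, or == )<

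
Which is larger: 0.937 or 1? 1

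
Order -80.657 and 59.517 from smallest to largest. -80.657, 59.517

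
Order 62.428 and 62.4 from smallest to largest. 62.4, 62.428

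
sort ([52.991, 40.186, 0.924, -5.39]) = [-5.39, 0.924, 40.186, 52.991]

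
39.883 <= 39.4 False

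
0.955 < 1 True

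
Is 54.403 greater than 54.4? Yes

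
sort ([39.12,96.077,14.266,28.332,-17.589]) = [-17.589,14.266,28.332,39.12,96.077]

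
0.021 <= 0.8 True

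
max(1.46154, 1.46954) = 1.46954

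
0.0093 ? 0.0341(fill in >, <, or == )<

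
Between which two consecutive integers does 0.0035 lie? 0 and 1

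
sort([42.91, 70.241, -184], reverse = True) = [70.241, 42.91, -184]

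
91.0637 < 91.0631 False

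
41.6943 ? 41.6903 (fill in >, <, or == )>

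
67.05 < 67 False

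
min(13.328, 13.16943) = 13.16943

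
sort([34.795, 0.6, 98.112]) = [0.6, 34.795, 98.112]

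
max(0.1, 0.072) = 0.1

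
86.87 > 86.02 True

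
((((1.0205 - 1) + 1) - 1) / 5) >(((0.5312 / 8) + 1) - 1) False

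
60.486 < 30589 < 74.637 False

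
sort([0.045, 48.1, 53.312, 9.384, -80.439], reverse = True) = [53.312, 48.1, 9.384, 0.045, -80.439]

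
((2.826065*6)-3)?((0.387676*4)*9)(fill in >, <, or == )>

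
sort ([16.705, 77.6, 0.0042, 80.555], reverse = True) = [80.555, 77.6, 16.705, 0.0042]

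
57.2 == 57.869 False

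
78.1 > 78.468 False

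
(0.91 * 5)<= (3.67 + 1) True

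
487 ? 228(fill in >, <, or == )>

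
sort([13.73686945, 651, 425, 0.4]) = [0.4, 13.73686945, 425, 651]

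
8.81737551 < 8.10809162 False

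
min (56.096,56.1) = 56.096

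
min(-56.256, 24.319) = -56.256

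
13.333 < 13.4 True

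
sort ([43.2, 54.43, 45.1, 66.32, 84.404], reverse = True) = [84.404, 66.32, 54.43, 45.1, 43.2]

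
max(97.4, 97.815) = 97.815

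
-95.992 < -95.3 True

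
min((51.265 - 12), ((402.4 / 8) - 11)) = 39.265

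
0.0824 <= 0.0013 False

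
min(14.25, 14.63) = 14.25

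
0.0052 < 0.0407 True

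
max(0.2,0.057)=0.2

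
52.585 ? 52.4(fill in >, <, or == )>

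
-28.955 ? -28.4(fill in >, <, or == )<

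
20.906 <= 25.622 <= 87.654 True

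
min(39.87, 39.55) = 39.55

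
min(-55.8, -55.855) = -55.855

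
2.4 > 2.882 False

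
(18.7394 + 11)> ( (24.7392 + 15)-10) True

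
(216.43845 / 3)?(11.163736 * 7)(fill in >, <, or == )<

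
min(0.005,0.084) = 0.005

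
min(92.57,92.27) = 92.27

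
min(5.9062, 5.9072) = 5.9062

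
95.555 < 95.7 True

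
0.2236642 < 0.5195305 True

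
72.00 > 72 False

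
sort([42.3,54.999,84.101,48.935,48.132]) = [42.3,48.132,48.935,54.999,84.101]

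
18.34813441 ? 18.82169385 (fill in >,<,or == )<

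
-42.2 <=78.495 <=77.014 False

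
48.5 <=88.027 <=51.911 False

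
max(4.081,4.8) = 4.8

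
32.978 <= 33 True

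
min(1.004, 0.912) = 0.912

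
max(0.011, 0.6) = 0.6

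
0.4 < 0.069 False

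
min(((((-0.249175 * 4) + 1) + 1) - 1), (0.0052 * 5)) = 0.0033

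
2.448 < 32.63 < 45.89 True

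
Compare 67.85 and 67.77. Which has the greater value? 67.85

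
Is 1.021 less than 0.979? No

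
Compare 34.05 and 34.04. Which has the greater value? 34.05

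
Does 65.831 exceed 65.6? Yes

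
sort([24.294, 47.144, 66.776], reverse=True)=[66.776, 47.144, 24.294]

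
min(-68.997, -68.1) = -68.997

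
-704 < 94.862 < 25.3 False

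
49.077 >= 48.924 True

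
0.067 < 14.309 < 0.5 False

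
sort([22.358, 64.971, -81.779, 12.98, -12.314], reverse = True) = [64.971, 22.358, 12.98, -12.314, -81.779]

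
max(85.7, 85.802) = 85.802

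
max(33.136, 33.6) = 33.6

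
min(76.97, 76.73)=76.73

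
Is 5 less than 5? No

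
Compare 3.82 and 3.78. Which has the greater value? 3.82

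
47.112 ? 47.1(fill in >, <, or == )>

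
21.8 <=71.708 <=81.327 True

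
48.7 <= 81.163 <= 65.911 False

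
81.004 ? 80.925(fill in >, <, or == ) >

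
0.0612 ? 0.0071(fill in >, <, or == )>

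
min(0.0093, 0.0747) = 0.0093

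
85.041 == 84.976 False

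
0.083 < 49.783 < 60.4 True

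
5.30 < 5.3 False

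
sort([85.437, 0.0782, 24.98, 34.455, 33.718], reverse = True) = [85.437, 34.455, 33.718, 24.98, 0.0782]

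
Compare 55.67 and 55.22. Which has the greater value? 55.67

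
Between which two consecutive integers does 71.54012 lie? 71 and 72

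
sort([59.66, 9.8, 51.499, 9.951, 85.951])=[9.8, 9.951, 51.499, 59.66, 85.951]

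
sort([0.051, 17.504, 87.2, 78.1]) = [0.051, 17.504, 78.1, 87.2]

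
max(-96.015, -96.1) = -96.015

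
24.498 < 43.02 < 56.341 True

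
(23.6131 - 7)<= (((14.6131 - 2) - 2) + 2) False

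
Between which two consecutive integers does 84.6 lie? 84 and 85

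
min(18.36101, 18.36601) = 18.36101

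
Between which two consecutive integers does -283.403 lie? -284 and -283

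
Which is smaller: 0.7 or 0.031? 0.031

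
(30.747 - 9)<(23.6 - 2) False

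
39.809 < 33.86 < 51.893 False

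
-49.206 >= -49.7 True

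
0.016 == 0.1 False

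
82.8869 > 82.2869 True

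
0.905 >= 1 False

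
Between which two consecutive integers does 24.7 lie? 24 and 25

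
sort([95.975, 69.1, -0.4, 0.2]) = [-0.4, 0.2, 69.1, 95.975]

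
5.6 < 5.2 False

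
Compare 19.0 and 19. They are equal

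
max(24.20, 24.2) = 24.2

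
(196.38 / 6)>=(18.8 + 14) False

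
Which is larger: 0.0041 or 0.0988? 0.0988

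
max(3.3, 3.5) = 3.5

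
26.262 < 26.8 True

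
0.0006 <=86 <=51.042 False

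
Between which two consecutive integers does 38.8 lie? 38 and 39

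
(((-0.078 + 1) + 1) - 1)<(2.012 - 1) True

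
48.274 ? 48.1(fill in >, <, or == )>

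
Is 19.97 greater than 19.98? No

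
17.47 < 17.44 False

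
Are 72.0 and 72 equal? Yes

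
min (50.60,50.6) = 50.60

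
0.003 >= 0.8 False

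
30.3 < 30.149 False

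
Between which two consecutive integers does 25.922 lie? 25 and 26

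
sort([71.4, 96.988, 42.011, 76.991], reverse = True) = [96.988, 76.991, 71.4, 42.011]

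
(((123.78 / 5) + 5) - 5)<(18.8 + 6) True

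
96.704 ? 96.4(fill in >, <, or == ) >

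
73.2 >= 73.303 False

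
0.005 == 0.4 False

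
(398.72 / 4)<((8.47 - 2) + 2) False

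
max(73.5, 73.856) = 73.856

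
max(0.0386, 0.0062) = 0.0386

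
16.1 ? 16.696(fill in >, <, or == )<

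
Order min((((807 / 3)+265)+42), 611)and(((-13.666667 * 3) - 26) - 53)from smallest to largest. (((-13.666667 * 3) - 26) - 53), min((((807 / 3)+265)+42), 611)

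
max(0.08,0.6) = 0.6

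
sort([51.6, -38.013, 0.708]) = [-38.013, 0.708, 51.6]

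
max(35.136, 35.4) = 35.4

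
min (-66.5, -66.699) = -66.699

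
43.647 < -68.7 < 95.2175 False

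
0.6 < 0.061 False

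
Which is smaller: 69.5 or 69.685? 69.5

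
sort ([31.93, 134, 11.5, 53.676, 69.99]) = [11.5, 31.93, 53.676, 69.99, 134]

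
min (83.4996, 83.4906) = 83.4906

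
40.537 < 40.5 False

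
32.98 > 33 False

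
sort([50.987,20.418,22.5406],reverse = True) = [50.987,22.5406,20.418]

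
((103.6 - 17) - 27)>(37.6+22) False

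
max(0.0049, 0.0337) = 0.0337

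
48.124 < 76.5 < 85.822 True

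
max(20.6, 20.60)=20.60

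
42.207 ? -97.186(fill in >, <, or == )>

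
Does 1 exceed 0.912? Yes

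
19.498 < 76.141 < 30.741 False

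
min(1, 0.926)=0.926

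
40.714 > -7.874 True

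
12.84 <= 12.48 False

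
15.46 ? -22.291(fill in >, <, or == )>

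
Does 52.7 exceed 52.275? Yes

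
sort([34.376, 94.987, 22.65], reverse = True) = [94.987, 34.376, 22.65]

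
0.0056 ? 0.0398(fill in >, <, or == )<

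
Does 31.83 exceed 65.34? No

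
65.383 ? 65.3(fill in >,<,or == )>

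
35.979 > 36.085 False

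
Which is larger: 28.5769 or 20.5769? 28.5769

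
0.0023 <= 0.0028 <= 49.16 True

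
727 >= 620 True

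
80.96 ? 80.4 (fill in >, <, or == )>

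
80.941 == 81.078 False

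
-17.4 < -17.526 False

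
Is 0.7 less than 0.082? No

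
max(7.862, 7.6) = 7.862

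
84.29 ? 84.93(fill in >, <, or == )<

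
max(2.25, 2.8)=2.8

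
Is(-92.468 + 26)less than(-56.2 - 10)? Yes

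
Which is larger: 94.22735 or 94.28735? 94.28735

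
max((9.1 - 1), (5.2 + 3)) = 8.2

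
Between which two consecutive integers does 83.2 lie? 83 and 84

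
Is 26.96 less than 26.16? No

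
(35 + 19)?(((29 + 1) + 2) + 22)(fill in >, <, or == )==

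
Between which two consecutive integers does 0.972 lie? 0 and 1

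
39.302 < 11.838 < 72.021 False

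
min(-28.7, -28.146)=-28.7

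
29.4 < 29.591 True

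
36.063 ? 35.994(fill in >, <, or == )>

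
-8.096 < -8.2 False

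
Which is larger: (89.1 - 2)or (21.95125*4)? (21.95125*4)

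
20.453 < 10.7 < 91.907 False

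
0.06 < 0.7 True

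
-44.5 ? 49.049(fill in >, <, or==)<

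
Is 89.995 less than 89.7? No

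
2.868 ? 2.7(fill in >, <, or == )>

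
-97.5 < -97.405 True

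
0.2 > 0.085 True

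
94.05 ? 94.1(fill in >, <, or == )<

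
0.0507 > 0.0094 True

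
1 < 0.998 False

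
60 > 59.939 True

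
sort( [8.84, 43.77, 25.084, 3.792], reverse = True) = [43.77, 25.084, 8.84, 3.792]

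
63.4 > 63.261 True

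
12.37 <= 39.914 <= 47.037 True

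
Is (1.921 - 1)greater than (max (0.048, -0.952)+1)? No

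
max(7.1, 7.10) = 7.10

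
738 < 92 False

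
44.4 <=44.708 True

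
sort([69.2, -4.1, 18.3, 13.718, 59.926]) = [-4.1, 13.718, 18.3, 59.926, 69.2]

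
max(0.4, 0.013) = 0.4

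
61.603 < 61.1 False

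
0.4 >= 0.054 True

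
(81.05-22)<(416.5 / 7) True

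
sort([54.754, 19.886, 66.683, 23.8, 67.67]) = [19.886, 23.8, 54.754, 66.683, 67.67]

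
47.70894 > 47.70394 True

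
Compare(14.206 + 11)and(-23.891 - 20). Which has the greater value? (14.206 + 11)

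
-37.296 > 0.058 False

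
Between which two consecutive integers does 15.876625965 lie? 15 and 16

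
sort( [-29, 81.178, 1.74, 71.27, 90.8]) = [-29, 1.74, 71.27, 81.178, 90.8]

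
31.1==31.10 True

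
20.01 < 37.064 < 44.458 True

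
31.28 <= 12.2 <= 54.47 False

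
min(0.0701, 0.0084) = 0.0084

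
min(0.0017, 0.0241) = 0.0017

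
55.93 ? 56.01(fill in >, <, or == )<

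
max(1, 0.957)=1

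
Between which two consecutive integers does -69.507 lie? -70 and -69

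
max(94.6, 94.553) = 94.6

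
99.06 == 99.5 False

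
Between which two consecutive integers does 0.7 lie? 0 and 1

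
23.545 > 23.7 False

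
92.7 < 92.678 False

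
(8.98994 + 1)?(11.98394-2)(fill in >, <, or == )>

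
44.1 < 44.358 True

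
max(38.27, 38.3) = 38.3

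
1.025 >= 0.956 True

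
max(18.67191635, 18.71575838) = 18.71575838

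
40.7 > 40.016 True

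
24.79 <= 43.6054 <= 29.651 False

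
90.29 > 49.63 True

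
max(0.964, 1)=1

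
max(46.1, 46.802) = 46.802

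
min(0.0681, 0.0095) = 0.0095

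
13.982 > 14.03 False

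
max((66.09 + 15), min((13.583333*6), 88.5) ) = 81.499998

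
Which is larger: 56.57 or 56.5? 56.57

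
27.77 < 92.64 True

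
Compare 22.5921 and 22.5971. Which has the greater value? 22.5971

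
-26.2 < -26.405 False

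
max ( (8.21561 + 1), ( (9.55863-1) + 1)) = 9.55863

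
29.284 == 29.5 False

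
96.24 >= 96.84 False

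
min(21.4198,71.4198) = 21.4198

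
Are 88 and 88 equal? Yes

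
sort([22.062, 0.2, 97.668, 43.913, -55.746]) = [-55.746, 0.2, 22.062, 43.913, 97.668]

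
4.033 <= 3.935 False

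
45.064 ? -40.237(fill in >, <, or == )>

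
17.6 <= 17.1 False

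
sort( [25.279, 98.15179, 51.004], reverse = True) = [98.15179, 51.004, 25.279]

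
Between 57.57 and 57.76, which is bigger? 57.76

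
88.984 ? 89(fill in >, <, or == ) <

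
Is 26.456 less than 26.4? No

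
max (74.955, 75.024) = 75.024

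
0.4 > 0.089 True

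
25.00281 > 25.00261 True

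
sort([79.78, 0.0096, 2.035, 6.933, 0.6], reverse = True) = [79.78, 6.933, 2.035, 0.6, 0.0096]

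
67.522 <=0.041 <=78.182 False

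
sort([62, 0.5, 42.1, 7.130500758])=[0.5, 7.130500758, 42.1, 62]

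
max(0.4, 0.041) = 0.4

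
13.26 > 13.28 False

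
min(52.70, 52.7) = 52.70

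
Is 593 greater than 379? Yes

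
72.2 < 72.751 True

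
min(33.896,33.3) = 33.3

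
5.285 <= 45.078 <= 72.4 True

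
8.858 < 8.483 False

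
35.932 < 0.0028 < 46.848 False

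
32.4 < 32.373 False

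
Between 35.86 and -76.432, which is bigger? 35.86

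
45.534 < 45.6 True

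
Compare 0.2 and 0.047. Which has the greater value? 0.2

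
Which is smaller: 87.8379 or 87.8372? 87.8372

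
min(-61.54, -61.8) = -61.8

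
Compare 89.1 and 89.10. They are equal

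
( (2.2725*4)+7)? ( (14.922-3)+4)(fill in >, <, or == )>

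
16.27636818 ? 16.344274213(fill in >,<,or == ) <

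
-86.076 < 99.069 True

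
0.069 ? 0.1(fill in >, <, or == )<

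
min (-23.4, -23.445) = -23.445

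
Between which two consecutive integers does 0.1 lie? 0 and 1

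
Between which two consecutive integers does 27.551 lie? 27 and 28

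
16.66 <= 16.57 False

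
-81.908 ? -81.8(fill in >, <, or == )<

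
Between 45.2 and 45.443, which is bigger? 45.443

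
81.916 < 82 True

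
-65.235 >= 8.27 False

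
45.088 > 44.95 True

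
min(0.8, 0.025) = 0.025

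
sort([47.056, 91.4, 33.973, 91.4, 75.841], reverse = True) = [91.4, 91.4, 75.841, 47.056, 33.973]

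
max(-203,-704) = -203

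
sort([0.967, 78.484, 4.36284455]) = [0.967, 4.36284455, 78.484]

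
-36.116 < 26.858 True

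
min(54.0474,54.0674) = 54.0474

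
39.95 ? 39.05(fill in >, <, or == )>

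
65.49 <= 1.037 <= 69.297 False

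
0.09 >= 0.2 False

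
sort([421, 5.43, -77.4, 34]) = [-77.4, 5.43, 34, 421]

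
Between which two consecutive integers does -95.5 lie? -96 and -95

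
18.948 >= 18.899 True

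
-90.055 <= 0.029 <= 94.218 True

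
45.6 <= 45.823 True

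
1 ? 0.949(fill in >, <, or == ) >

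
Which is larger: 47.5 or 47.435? 47.5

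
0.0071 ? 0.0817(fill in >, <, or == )<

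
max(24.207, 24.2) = 24.207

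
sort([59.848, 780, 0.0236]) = [0.0236, 59.848, 780]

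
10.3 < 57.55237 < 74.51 True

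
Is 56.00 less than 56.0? No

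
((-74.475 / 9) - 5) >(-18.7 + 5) True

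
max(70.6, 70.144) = 70.6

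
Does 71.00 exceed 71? No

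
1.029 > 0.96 True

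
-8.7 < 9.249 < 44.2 True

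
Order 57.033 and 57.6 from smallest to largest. 57.033, 57.6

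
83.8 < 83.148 False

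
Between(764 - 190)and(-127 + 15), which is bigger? (764 - 190)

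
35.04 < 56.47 True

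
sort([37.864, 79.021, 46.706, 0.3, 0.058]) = [0.058, 0.3, 37.864, 46.706, 79.021]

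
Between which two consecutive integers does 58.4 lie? 58 and 59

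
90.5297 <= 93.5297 True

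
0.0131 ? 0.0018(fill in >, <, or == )>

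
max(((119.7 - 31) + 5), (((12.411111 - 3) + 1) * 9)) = 93.7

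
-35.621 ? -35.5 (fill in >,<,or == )<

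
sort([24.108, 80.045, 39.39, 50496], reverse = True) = [50496, 80.045, 39.39, 24.108]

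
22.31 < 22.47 True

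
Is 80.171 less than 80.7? Yes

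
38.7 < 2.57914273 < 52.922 False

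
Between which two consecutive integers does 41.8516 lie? 41 and 42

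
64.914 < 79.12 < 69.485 False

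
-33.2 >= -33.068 False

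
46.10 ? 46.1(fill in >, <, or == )==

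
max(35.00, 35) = 35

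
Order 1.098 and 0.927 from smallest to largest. 0.927, 1.098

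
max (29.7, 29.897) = 29.897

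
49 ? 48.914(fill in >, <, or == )>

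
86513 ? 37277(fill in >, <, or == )>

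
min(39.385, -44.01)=-44.01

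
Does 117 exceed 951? No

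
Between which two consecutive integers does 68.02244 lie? 68 and 69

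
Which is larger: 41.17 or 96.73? 96.73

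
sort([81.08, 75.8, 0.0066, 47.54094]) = [0.0066, 47.54094, 75.8, 81.08]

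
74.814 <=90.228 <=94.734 True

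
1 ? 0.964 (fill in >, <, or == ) >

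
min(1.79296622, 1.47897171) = 1.47897171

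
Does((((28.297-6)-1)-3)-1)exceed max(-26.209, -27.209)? Yes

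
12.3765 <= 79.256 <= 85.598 True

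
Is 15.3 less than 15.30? No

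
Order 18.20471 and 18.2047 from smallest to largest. 18.2047,18.20471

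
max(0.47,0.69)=0.69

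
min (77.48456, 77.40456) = 77.40456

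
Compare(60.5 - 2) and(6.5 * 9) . They are equal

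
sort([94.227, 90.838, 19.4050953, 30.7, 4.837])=[4.837, 19.4050953, 30.7, 90.838, 94.227]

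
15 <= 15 True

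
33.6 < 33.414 False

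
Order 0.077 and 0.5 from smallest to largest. 0.077, 0.5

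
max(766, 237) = 766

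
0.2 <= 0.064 False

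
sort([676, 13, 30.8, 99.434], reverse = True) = [676, 99.434, 30.8, 13]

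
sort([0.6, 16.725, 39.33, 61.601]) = [0.6, 16.725, 39.33, 61.601]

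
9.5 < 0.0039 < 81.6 False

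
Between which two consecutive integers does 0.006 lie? 0 and 1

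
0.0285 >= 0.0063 True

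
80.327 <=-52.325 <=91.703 False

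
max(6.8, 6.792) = 6.8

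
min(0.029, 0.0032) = 0.0032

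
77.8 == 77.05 False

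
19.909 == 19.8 False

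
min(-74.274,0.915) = -74.274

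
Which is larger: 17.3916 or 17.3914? 17.3916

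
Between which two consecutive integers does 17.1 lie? 17 and 18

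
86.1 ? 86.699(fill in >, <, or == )<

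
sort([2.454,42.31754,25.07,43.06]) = [2.454,25.07,42.31754,43.06]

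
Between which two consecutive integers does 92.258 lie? 92 and 93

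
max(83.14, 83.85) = 83.85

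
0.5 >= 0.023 True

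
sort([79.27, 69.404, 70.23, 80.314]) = [69.404, 70.23, 79.27, 80.314]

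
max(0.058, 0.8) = 0.8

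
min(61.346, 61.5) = 61.346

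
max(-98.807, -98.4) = -98.4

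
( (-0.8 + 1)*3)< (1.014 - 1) False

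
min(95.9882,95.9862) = 95.9862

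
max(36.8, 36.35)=36.8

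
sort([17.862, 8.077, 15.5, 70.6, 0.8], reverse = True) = [70.6, 17.862, 15.5, 8.077, 0.8]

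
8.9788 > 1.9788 True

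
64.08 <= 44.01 False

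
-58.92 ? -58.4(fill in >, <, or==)<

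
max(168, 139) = 168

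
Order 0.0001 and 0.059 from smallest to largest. 0.0001, 0.059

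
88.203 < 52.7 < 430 False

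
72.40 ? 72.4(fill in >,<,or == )==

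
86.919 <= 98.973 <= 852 True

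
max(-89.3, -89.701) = -89.3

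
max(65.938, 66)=66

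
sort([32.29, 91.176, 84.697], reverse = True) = [91.176, 84.697, 32.29]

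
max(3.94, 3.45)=3.94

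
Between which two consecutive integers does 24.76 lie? 24 and 25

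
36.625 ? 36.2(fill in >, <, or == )>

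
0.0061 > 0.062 False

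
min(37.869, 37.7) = 37.7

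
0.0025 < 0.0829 True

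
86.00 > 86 False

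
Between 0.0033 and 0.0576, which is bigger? 0.0576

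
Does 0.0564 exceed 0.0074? Yes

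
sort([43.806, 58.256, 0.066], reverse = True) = [58.256, 43.806, 0.066]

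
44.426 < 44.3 False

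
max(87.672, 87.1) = 87.672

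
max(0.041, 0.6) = 0.6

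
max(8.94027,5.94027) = 8.94027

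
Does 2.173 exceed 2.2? No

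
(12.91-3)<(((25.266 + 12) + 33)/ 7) True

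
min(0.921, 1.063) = 0.921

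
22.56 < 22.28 False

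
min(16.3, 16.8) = 16.3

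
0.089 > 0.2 False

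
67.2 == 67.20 True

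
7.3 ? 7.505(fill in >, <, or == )<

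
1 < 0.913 False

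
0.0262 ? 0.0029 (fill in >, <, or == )>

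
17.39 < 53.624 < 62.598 True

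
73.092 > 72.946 True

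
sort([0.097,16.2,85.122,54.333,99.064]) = [0.097,16.2,54.333,85.122,99.064]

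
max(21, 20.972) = 21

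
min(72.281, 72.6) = 72.281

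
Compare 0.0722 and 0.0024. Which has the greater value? 0.0722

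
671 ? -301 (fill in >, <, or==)>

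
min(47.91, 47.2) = 47.2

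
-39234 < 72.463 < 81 True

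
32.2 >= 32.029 True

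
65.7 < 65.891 True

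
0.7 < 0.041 False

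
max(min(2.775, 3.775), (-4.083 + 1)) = 2.775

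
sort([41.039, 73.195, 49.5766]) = [41.039, 49.5766, 73.195]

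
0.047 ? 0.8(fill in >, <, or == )<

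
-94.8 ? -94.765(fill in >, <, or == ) <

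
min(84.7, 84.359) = 84.359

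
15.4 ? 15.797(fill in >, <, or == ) <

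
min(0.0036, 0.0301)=0.0036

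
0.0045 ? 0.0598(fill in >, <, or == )<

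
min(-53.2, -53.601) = -53.601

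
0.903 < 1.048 True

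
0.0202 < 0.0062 False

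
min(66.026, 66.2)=66.026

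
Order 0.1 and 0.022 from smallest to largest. 0.022, 0.1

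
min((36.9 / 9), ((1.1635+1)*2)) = 4.1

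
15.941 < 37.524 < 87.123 True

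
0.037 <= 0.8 True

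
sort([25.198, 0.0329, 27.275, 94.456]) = [0.0329, 25.198, 27.275, 94.456]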